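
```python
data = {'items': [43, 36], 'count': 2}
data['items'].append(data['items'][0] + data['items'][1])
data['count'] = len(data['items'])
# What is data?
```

After line 1: data = {'items': [43, 36], 'count': 2}
After line 2 (append 43 + 36 = 79): data = {'items': [43, 36, 79], 'count': 2}
After line 3 (count = len(items) = 3): data = {'items': [43, 36, 79], 'count': 3}

{'items': [43, 36, 79], 'count': 3}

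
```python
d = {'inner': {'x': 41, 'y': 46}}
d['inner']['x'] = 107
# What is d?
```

After line 1: d = {'inner': {'x': 41, 'y': 46}}
After line 2 (inner x overwritten): d = {'inner': {'x': 107, 'y': 46}}

{'inner': {'x': 107, 'y': 46}}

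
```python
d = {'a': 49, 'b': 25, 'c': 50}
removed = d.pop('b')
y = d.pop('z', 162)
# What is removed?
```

After line 1: d = {'a': 49, 'b': 25, 'c': 50}
After line 2 (pop 'b' returns 25): d = {'a': 49, 'c': 50}, removed = 25
After line 3 (pop 'z' missing, returns default 162): d = {'a': 49, 'c': 50}, y = 162

25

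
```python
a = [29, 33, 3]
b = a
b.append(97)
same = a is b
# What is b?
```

After line 1: a = [29, 33, 3]
After line 2 (b = a is an alias, same object): a = [29, 33, 3], b = [29, 33, 3]
After line 3 (b.append mutates the shared list): a = [29, 33, 3, 97], b = [29, 33, 3, 97]
After line 4 (same = a is b; same object -> True): same = True

[29, 33, 3, 97]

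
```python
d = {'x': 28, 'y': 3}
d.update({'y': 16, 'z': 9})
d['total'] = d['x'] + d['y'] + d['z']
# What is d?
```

After line 1: d = {'x': 28, 'y': 3}
After line 2 (y overwritten, z added): d = {'x': 28, 'y': 16, 'z': 9}
After line 3 (total = 28 + 16 + 9 = 53): d = {'x': 28, 'y': 16, 'z': 9, 'total': 53}

{'x': 28, 'y': 16, 'z': 9, 'total': 53}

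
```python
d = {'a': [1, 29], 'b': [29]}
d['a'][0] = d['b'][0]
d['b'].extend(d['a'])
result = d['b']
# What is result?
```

After line 1: d = {'a': [1, 29], 'b': [29]}
After line 2 (a[0] = b[0] = 29): d = {'a': [29, 29], 'b': [29]}
After line 3 (b.extend(a) appends [29, 29]): d = {'a': [29, 29], 'b': [29, 29, 29]}
After line 4: result = d['b'] = [29, 29, 29]

[29, 29, 29]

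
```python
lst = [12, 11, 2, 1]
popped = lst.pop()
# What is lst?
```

[12, 11, 2]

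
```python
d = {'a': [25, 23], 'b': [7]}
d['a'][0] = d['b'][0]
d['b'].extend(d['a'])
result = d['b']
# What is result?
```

After line 1: d = {'a': [25, 23], 'b': [7]}
After line 2 (a[0] = b[0] = 7): d = {'a': [7, 23], 'b': [7]}
After line 3 (b.extend(a) appends [7, 23]): d = {'a': [7, 23], 'b': [7, 7, 23]}
After line 4: result = d['b'] = [7, 7, 23]

[7, 7, 23]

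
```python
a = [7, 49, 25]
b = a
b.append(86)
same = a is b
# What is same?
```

After line 1: a = [7, 49, 25]
After line 2 (b = a is an alias, same object): a = [7, 49, 25], b = [7, 49, 25]
After line 3 (b.append mutates the shared list): a = [7, 49, 25, 86], b = [7, 49, 25, 86]
After line 4 (same = a is b; same object -> True): same = True

True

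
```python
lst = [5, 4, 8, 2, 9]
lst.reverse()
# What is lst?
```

[9, 2, 8, 4, 5]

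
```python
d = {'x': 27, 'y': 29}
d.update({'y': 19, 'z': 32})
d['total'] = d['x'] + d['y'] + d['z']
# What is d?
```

After line 1: d = {'x': 27, 'y': 29}
After line 2 (y overwritten, z added): d = {'x': 27, 'y': 19, 'z': 32}
After line 3 (total = 27 + 19 + 32 = 78): d = {'x': 27, 'y': 19, 'z': 32, 'total': 78}

{'x': 27, 'y': 19, 'z': 32, 'total': 78}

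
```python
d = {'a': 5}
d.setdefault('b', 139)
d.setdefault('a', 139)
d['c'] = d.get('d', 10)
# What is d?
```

After line 1: d = {'a': 5}
After line 2 (setdefault adds 'b'=139): d = {'a': 5, 'b': 139}
After line 3 (setdefault 'a' no-op, already exists): d = {'a': 5, 'b': 139}
After line 4 (get('d', 10) returns default since 'd' not in d): d = {'a': 5, 'b': 139, 'c': 10}

{'a': 5, 'b': 139, 'c': 10}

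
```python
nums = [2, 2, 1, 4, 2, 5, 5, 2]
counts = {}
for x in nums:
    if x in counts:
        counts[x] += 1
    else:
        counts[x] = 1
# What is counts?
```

Initial: counts = {}, nums = [2, 2, 1, 4, 2, 5, 5, 2]
See 2: counts = {2: 1}
See 2: counts = {2: 2}
See 1: counts = {2: 2, 1: 1}
See 4: counts = {2: 2, 1: 1, 4: 1}
See 2: counts = {2: 3, 1: 1, 4: 1}
See 5: counts = {2: 3, 1: 1, 4: 1, 5: 1}
See 5: counts = {2: 3, 1: 1, 4: 1, 5: 2}
See 2: counts = {2: 4, 1: 1, 4: 1, 5: 2}

{2: 4, 1: 1, 4: 1, 5: 2}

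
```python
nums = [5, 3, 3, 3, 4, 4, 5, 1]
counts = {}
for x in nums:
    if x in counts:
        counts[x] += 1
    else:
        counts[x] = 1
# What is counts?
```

Initial: counts = {}, nums = [5, 3, 3, 3, 4, 4, 5, 1]
See 5: counts = {5: 1}
See 3: counts = {5: 1, 3: 1}
See 3: counts = {5: 1, 3: 2}
See 3: counts = {5: 1, 3: 3}
See 4: counts = {5: 1, 3: 3, 4: 1}
See 4: counts = {5: 1, 3: 3, 4: 2}
See 5: counts = {5: 2, 3: 3, 4: 2}
See 1: counts = {5: 2, 3: 3, 4: 2, 1: 1}

{5: 2, 3: 3, 4: 2, 1: 1}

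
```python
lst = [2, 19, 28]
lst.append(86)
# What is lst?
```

[2, 19, 28, 86]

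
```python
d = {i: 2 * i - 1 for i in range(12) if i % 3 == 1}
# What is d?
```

{1: 1, 4: 7, 7: 13, 10: 19}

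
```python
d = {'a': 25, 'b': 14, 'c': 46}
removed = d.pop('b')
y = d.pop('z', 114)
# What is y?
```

After line 1: d = {'a': 25, 'b': 14, 'c': 46}
After line 2 (pop 'b' returns 14): d = {'a': 25, 'c': 46}, removed = 14
After line 3 (pop 'z' missing, returns default 114): d = {'a': 25, 'c': 46}, y = 114

114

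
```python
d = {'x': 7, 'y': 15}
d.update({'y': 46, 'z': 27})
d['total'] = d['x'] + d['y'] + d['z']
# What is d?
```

After line 1: d = {'x': 7, 'y': 15}
After line 2 (y overwritten, z added): d = {'x': 7, 'y': 46, 'z': 27}
After line 3 (total = 7 + 46 + 27 = 80): d = {'x': 7, 'y': 46, 'z': 27, 'total': 80}

{'x': 7, 'y': 46, 'z': 27, 'total': 80}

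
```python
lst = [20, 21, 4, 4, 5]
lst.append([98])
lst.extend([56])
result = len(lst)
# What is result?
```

After line 1: lst = [20, 21, 4, 4, 5]
After line 2 (append adds [98] as single element): lst = [20, 21, 4, 4, 5, [98]]
After line 3 (extend unpacks [56], adds 56): lst = [20, 21, 4, 4, 5, [98], 56]
After line 4: result = len(lst) = 7

7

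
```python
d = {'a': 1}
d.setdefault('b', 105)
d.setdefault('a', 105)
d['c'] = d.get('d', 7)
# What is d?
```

After line 1: d = {'a': 1}
After line 2 (setdefault adds 'b'=105): d = {'a': 1, 'b': 105}
After line 3 (setdefault 'a' no-op, already exists): d = {'a': 1, 'b': 105}
After line 4 (get('d', 7) returns default since 'd' not in d): d = {'a': 1, 'b': 105, 'c': 7}

{'a': 1, 'b': 105, 'c': 7}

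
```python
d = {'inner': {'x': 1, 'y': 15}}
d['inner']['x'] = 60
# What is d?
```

After line 1: d = {'inner': {'x': 1, 'y': 15}}
After line 2 (inner x overwritten): d = {'inner': {'x': 60, 'y': 15}}

{'inner': {'x': 60, 'y': 15}}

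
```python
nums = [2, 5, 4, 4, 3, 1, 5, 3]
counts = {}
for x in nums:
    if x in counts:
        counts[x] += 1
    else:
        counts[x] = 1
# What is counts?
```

Initial: counts = {}, nums = [2, 5, 4, 4, 3, 1, 5, 3]
See 2: counts = {2: 1}
See 5: counts = {2: 1, 5: 1}
See 4: counts = {2: 1, 5: 1, 4: 1}
See 4: counts = {2: 1, 5: 1, 4: 2}
See 3: counts = {2: 1, 5: 1, 4: 2, 3: 1}
See 1: counts = {2: 1, 5: 1, 4: 2, 3: 1, 1: 1}
See 5: counts = {2: 1, 5: 2, 4: 2, 3: 1, 1: 1}
See 3: counts = {2: 1, 5: 2, 4: 2, 3: 2, 1: 1}

{2: 1, 5: 2, 4: 2, 3: 2, 1: 1}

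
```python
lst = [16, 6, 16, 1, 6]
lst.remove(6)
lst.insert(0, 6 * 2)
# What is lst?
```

After line 1: lst = [16, 6, 16, 1, 6]
After line 2 (remove first 6): lst = [16, 16, 1, 6]
After line 3 (insert 12 at index 0): lst = [12, 16, 16, 1, 6]

[12, 16, 16, 1, 6]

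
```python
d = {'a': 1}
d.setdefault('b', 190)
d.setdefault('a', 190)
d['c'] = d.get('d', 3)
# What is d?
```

After line 1: d = {'a': 1}
After line 2 (setdefault adds 'b'=190): d = {'a': 1, 'b': 190}
After line 3 (setdefault 'a' no-op, already exists): d = {'a': 1, 'b': 190}
After line 4 (get('d', 3) returns default since 'd' not in d): d = {'a': 1, 'b': 190, 'c': 3}

{'a': 1, 'b': 190, 'c': 3}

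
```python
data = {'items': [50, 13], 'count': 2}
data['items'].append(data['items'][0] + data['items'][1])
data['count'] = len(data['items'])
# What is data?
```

After line 1: data = {'items': [50, 13], 'count': 2}
After line 2 (append 50 + 13 = 63): data = {'items': [50, 13, 63], 'count': 2}
After line 3 (count = len(items) = 3): data = {'items': [50, 13, 63], 'count': 3}

{'items': [50, 13, 63], 'count': 3}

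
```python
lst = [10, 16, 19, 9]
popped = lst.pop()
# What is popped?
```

9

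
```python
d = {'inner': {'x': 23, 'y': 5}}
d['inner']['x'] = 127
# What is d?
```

After line 1: d = {'inner': {'x': 23, 'y': 5}}
After line 2 (inner x overwritten): d = {'inner': {'x': 127, 'y': 5}}

{'inner': {'x': 127, 'y': 5}}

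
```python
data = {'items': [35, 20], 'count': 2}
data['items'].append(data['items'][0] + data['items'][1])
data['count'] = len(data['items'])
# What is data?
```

After line 1: data = {'items': [35, 20], 'count': 2}
After line 2 (append 35 + 20 = 55): data = {'items': [35, 20, 55], 'count': 2}
After line 3 (count = len(items) = 3): data = {'items': [35, 20, 55], 'count': 3}

{'items': [35, 20, 55], 'count': 3}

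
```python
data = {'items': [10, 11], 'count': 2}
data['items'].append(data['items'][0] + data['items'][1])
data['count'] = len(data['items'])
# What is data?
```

After line 1: data = {'items': [10, 11], 'count': 2}
After line 2 (append 10 + 11 = 21): data = {'items': [10, 11, 21], 'count': 2}
After line 3 (count = len(items) = 3): data = {'items': [10, 11, 21], 'count': 3}

{'items': [10, 11, 21], 'count': 3}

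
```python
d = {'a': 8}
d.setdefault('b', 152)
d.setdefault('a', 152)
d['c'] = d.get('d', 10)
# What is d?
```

After line 1: d = {'a': 8}
After line 2 (setdefault adds 'b'=152): d = {'a': 8, 'b': 152}
After line 3 (setdefault 'a' no-op, already exists): d = {'a': 8, 'b': 152}
After line 4 (get('d', 10) returns default since 'd' not in d): d = {'a': 8, 'b': 152, 'c': 10}

{'a': 8, 'b': 152, 'c': 10}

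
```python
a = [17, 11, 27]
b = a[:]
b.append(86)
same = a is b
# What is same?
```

After line 1: a = [17, 11, 27]
After line 2 (b = a[:] is a shallow copy, new object): a = [17, 11, 27], b = [17, 11, 27]
After line 3 (append only mutates b): a = [17, 11, 27], b = [17, 11, 27, 86]
After line 4 (same = a is b; different objects -> False): same = False

False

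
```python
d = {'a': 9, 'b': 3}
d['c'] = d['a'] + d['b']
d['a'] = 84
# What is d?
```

After line 1: d = {'a': 9, 'b': 3}
After line 2 (d['c'] = 9 + 3): d = {'a': 9, 'b': 3, 'c': 12}
After line 3: d = {'a': 84, 'b': 3, 'c': 12}

{'a': 84, 'b': 3, 'c': 12}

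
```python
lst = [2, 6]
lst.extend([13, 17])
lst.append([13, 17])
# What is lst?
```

After line 1: lst = [2, 6]
After line 2 (extend unpacks [13, 17]): lst = [2, 6, 13, 17]
After line 3 (append adds [13, 17] as single element): lst = [2, 6, 13, 17, [13, 17]]

[2, 6, 13, 17, [13, 17]]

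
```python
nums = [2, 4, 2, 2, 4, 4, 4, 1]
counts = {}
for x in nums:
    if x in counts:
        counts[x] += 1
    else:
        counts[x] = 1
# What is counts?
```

Initial: counts = {}, nums = [2, 4, 2, 2, 4, 4, 4, 1]
See 2: counts = {2: 1}
See 4: counts = {2: 1, 4: 1}
See 2: counts = {2: 2, 4: 1}
See 2: counts = {2: 3, 4: 1}
See 4: counts = {2: 3, 4: 2}
See 4: counts = {2: 3, 4: 3}
See 4: counts = {2: 3, 4: 4}
See 1: counts = {2: 3, 4: 4, 1: 1}

{2: 3, 4: 4, 1: 1}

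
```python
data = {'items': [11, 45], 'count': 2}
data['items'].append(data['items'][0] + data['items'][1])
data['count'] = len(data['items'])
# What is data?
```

After line 1: data = {'items': [11, 45], 'count': 2}
After line 2 (append 11 + 45 = 56): data = {'items': [11, 45, 56], 'count': 2}
After line 3 (count = len(items) = 3): data = {'items': [11, 45, 56], 'count': 3}

{'items': [11, 45, 56], 'count': 3}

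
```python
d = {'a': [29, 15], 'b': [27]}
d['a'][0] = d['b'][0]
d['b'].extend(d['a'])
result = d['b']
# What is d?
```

After line 1: d = {'a': [29, 15], 'b': [27]}
After line 2 (a[0] = b[0] = 27): d = {'a': [27, 15], 'b': [27]}
After line 3 (b.extend(a) appends [27, 15]): d = {'a': [27, 15], 'b': [27, 27, 15]}
After line 4: result = d['b'] = [27, 27, 15]

{'a': [27, 15], 'b': [27, 27, 15]}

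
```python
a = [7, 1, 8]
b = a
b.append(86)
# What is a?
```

After line 1: a = [7, 1, 8]
After line 2 (b = a is an alias, same object): a = [7, 1, 8], b = [7, 1, 8]
After line 3 (b.append mutates the shared list): a = [7, 1, 8, 86], b = [7, 1, 8, 86]

[7, 1, 8, 86]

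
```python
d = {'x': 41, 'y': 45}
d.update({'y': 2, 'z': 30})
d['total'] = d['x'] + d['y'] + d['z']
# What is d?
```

After line 1: d = {'x': 41, 'y': 45}
After line 2 (y overwritten, z added): d = {'x': 41, 'y': 2, 'z': 30}
After line 3 (total = 41 + 2 + 30 = 73): d = {'x': 41, 'y': 2, 'z': 30, 'total': 73}

{'x': 41, 'y': 2, 'z': 30, 'total': 73}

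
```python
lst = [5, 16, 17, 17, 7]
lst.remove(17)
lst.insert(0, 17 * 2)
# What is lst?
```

After line 1: lst = [5, 16, 17, 17, 7]
After line 2 (remove first 17): lst = [5, 16, 17, 7]
After line 3 (insert 34 at index 0): lst = [34, 5, 16, 17, 7]

[34, 5, 16, 17, 7]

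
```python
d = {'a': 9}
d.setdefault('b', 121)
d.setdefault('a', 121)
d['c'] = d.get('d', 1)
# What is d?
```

After line 1: d = {'a': 9}
After line 2 (setdefault adds 'b'=121): d = {'a': 9, 'b': 121}
After line 3 (setdefault 'a' no-op, already exists): d = {'a': 9, 'b': 121}
After line 4 (get('d', 1) returns default since 'd' not in d): d = {'a': 9, 'b': 121, 'c': 1}

{'a': 9, 'b': 121, 'c': 1}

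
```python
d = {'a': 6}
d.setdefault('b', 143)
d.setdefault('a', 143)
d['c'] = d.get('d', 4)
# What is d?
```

After line 1: d = {'a': 6}
After line 2 (setdefault adds 'b'=143): d = {'a': 6, 'b': 143}
After line 3 (setdefault 'a' no-op, already exists): d = {'a': 6, 'b': 143}
After line 4 (get('d', 4) returns default since 'd' not in d): d = {'a': 6, 'b': 143, 'c': 4}

{'a': 6, 'b': 143, 'c': 4}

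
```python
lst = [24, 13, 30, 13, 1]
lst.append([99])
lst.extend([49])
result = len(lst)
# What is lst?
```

After line 1: lst = [24, 13, 30, 13, 1]
After line 2 (append adds [99] as single element): lst = [24, 13, 30, 13, 1, [99]]
After line 3 (extend unpacks [49], adds 49): lst = [24, 13, 30, 13, 1, [99], 49]
After line 4: result = len(lst) = 7

[24, 13, 30, 13, 1, [99], 49]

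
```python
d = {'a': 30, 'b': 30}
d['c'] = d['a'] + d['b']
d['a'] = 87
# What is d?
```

After line 1: d = {'a': 30, 'b': 30}
After line 2 (d['c'] = 30 + 30): d = {'a': 30, 'b': 30, 'c': 60}
After line 3: d = {'a': 87, 'b': 30, 'c': 60}

{'a': 87, 'b': 30, 'c': 60}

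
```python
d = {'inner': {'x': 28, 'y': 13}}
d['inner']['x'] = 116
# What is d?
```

After line 1: d = {'inner': {'x': 28, 'y': 13}}
After line 2 (inner x overwritten): d = {'inner': {'x': 116, 'y': 13}}

{'inner': {'x': 116, 'y': 13}}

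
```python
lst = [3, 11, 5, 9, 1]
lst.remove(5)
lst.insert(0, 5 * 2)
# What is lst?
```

After line 1: lst = [3, 11, 5, 9, 1]
After line 2 (remove first 5): lst = [3, 11, 9, 1]
After line 3 (insert 10 at index 0): lst = [10, 3, 11, 9, 1]

[10, 3, 11, 9, 1]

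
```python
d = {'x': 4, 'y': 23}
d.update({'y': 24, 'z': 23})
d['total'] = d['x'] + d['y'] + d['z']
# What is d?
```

After line 1: d = {'x': 4, 'y': 23}
After line 2 (y overwritten, z added): d = {'x': 4, 'y': 24, 'z': 23}
After line 3 (total = 4 + 24 + 23 = 51): d = {'x': 4, 'y': 24, 'z': 23, 'total': 51}

{'x': 4, 'y': 24, 'z': 23, 'total': 51}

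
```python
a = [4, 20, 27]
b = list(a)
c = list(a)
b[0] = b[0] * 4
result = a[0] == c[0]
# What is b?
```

After line 1: a = [4, 20, 27]
After line 2 (b = list(a), copy): a = [4, 20, 27], b = [4, 20, 27]
After line 3 (c = list(a) is a copy, new object): c = [4, 20, 27]
After line 4 (b[0] = 4 * 4 = 16; only b mutates (copy)): a = [4, 20, 27], b = [16, 20, 27], c = [4, 20, 27]
After line 5 (a[0] = 4, c[0] = 4; result = True)

[16, 20, 27]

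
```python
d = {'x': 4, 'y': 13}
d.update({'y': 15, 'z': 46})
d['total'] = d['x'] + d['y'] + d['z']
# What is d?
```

After line 1: d = {'x': 4, 'y': 13}
After line 2 (y overwritten, z added): d = {'x': 4, 'y': 15, 'z': 46}
After line 3 (total = 4 + 15 + 46 = 65): d = {'x': 4, 'y': 15, 'z': 46, 'total': 65}

{'x': 4, 'y': 15, 'z': 46, 'total': 65}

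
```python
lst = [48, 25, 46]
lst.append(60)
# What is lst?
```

[48, 25, 46, 60]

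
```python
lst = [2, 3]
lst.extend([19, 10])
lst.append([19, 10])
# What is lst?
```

After line 1: lst = [2, 3]
After line 2 (extend unpacks [19, 10]): lst = [2, 3, 19, 10]
After line 3 (append adds [19, 10] as single element): lst = [2, 3, 19, 10, [19, 10]]

[2, 3, 19, 10, [19, 10]]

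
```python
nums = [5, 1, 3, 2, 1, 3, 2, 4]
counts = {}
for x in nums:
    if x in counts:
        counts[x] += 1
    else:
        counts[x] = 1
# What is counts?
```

Initial: counts = {}, nums = [5, 1, 3, 2, 1, 3, 2, 4]
See 5: counts = {5: 1}
See 1: counts = {5: 1, 1: 1}
See 3: counts = {5: 1, 1: 1, 3: 1}
See 2: counts = {5: 1, 1: 1, 3: 1, 2: 1}
See 1: counts = {5: 1, 1: 2, 3: 1, 2: 1}
See 3: counts = {5: 1, 1: 2, 3: 2, 2: 1}
See 2: counts = {5: 1, 1: 2, 3: 2, 2: 2}
See 4: counts = {5: 1, 1: 2, 3: 2, 2: 2, 4: 1}

{5: 1, 1: 2, 3: 2, 2: 2, 4: 1}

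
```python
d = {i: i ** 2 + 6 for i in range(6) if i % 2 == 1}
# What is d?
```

{1: 7, 3: 15, 5: 31}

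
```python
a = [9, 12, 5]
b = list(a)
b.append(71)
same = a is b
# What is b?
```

After line 1: a = [9, 12, 5]
After line 2 (b = list(a) is a shallow copy, new object): a = [9, 12, 5], b = [9, 12, 5]
After line 3 (append only mutates b): a = [9, 12, 5], b = [9, 12, 5, 71]
After line 4 (same = a is b; different objects -> False): same = False

[9, 12, 5, 71]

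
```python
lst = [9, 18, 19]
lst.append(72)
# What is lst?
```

[9, 18, 19, 72]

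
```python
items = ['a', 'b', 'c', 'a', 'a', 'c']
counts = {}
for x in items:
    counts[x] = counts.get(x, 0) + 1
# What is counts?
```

Initial: counts = {}, items = ['a', 'b', 'c', 'a', 'a', 'c']
See 'a': counts = {'a': 1}
See 'b': counts = {'a': 1, 'b': 1}
See 'c': counts = {'a': 1, 'b': 1, 'c': 1}
See 'a': counts = {'a': 2, 'b': 1, 'c': 1}
See 'a': counts = {'a': 3, 'b': 1, 'c': 1}
See 'c': counts = {'a': 3, 'b': 1, 'c': 2}

{'a': 3, 'b': 1, 'c': 2}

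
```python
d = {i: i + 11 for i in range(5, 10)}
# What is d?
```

{5: 16, 6: 17, 7: 18, 8: 19, 9: 20}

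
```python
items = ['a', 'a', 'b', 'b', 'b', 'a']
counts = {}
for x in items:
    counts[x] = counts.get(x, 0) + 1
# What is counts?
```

Initial: counts = {}, items = ['a', 'a', 'b', 'b', 'b', 'a']
See 'a': counts = {'a': 1}
See 'a': counts = {'a': 2}
See 'b': counts = {'a': 2, 'b': 1}
See 'b': counts = {'a': 2, 'b': 2}
See 'b': counts = {'a': 2, 'b': 3}
See 'a': counts = {'a': 3, 'b': 3}

{'a': 3, 'b': 3}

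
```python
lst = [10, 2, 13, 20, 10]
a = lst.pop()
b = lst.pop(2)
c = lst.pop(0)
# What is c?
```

After line 1: lst = [10, 2, 13, 20, 10]
After line 2 (pop() -> a = 10): lst = [10, 2, 13, 20]
After line 3 (pop(2) -> b = 13): lst = [10, 2, 20]
After line 4 (pop(0) -> c = 10): lst = [2, 20]

10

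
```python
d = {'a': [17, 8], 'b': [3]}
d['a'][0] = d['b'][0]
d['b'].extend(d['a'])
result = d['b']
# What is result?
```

After line 1: d = {'a': [17, 8], 'b': [3]}
After line 2 (a[0] = b[0] = 3): d = {'a': [3, 8], 'b': [3]}
After line 3 (b.extend(a) appends [3, 8]): d = {'a': [3, 8], 'b': [3, 3, 8]}
After line 4: result = d['b'] = [3, 3, 8]

[3, 3, 8]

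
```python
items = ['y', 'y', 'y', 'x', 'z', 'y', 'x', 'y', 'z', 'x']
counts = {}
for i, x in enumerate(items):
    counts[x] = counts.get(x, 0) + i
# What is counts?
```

Initial: counts = {}, items = ['y', 'y', 'y', 'x', 'z', 'y', 'x', 'y', 'z', 'x']
i=0, x='y': counts = {'y': 0}
i=1, x='y': counts = {'y': 1}
i=2, x='y': counts = {'y': 3}
i=3, x='x': counts = {'y': 3, 'x': 3}
i=4, x='z': counts = {'y': 3, 'x': 3, 'z': 4}
i=5, x='y': counts = {'y': 8, 'x': 3, 'z': 4}
i=6, x='x': counts = {'y': 8, 'x': 9, 'z': 4}
i=7, x='y': counts = {'y': 15, 'x': 9, 'z': 4}
i=8, x='z': counts = {'y': 15, 'x': 9, 'z': 12}
i=9, x='x': counts = {'y': 15, 'x': 18, 'z': 12}

{'y': 15, 'x': 18, 'z': 12}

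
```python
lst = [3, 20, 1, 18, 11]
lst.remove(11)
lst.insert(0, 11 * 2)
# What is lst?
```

After line 1: lst = [3, 20, 1, 18, 11]
After line 2 (remove first 11): lst = [3, 20, 1, 18]
After line 3 (insert 22 at index 0): lst = [22, 3, 20, 1, 18]

[22, 3, 20, 1, 18]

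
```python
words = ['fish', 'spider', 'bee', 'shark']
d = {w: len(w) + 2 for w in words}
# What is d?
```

{'fish': 6, 'spider': 8, 'bee': 5, 'shark': 7}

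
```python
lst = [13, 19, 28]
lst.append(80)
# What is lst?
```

[13, 19, 28, 80]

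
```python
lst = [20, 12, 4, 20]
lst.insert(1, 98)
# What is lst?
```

[20, 98, 12, 4, 20]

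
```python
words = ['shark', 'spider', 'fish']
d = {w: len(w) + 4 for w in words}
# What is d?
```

{'shark': 9, 'spider': 10, 'fish': 8}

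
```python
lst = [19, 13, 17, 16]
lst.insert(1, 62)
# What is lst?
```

[19, 62, 13, 17, 16]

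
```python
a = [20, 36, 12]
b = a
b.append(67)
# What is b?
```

After line 1: a = [20, 36, 12]
After line 2 (b = a is an alias, same object): a = [20, 36, 12], b = [20, 36, 12]
After line 3 (b.append mutates the shared list): a = [20, 36, 12, 67], b = [20, 36, 12, 67]

[20, 36, 12, 67]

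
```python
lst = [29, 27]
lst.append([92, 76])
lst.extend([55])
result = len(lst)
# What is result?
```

After line 1: lst = [29, 27]
After line 2 (append adds [92, 76] as single element): lst = [29, 27, [92, 76]]
After line 3 (extend unpacks [55], adds 55): lst = [29, 27, [92, 76], 55]
After line 4: result = len(lst) = 4

4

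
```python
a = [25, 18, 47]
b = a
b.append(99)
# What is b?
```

After line 1: a = [25, 18, 47]
After line 2 (b = a is an alias, same object): a = [25, 18, 47], b = [25, 18, 47]
After line 3 (b.append mutates the shared list): a = [25, 18, 47, 99], b = [25, 18, 47, 99]

[25, 18, 47, 99]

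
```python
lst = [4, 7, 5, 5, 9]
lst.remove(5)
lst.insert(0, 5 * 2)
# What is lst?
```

After line 1: lst = [4, 7, 5, 5, 9]
After line 2 (remove first 5): lst = [4, 7, 5, 9]
After line 3 (insert 10 at index 0): lst = [10, 4, 7, 5, 9]

[10, 4, 7, 5, 9]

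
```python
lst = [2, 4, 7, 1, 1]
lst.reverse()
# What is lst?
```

[1, 1, 7, 4, 2]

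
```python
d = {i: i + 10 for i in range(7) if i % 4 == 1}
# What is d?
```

{1: 11, 5: 15}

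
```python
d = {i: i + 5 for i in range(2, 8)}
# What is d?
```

{2: 7, 3: 8, 4: 9, 5: 10, 6: 11, 7: 12}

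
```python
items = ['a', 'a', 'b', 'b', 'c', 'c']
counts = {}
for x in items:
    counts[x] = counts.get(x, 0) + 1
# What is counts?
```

Initial: counts = {}, items = ['a', 'a', 'b', 'b', 'c', 'c']
See 'a': counts = {'a': 1}
See 'a': counts = {'a': 2}
See 'b': counts = {'a': 2, 'b': 1}
See 'b': counts = {'a': 2, 'b': 2}
See 'c': counts = {'a': 2, 'b': 2, 'c': 1}
See 'c': counts = {'a': 2, 'b': 2, 'c': 2}

{'a': 2, 'b': 2, 'c': 2}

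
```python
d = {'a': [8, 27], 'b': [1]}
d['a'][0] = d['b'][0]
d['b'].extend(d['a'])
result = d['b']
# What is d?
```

After line 1: d = {'a': [8, 27], 'b': [1]}
After line 2 (a[0] = b[0] = 1): d = {'a': [1, 27], 'b': [1]}
After line 3 (b.extend(a) appends [1, 27]): d = {'a': [1, 27], 'b': [1, 1, 27]}
After line 4: result = d['b'] = [1, 1, 27]

{'a': [1, 27], 'b': [1, 1, 27]}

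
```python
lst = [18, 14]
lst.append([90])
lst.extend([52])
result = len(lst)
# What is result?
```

After line 1: lst = [18, 14]
After line 2 (append adds [90] as single element): lst = [18, 14, [90]]
After line 3 (extend unpacks [52], adds 52): lst = [18, 14, [90], 52]
After line 4: result = len(lst) = 4

4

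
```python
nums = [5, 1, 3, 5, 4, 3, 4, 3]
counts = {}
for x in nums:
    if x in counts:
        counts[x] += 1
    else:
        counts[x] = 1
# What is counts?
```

Initial: counts = {}, nums = [5, 1, 3, 5, 4, 3, 4, 3]
See 5: counts = {5: 1}
See 1: counts = {5: 1, 1: 1}
See 3: counts = {5: 1, 1: 1, 3: 1}
See 5: counts = {5: 2, 1: 1, 3: 1}
See 4: counts = {5: 2, 1: 1, 3: 1, 4: 1}
See 3: counts = {5: 2, 1: 1, 3: 2, 4: 1}
See 4: counts = {5: 2, 1: 1, 3: 2, 4: 2}
See 3: counts = {5: 2, 1: 1, 3: 3, 4: 2}

{5: 2, 1: 1, 3: 3, 4: 2}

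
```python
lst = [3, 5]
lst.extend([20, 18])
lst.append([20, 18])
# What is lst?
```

After line 1: lst = [3, 5]
After line 2 (extend unpacks [20, 18]): lst = [3, 5, 20, 18]
After line 3 (append adds [20, 18] as single element): lst = [3, 5, 20, 18, [20, 18]]

[3, 5, 20, 18, [20, 18]]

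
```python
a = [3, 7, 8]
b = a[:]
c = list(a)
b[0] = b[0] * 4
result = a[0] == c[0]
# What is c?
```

After line 1: a = [3, 7, 8]
After line 2 (b = a[:], copy): a = [3, 7, 8], b = [3, 7, 8]
After line 3 (c = list(a) is a copy, new object): c = [3, 7, 8]
After line 4 (b[0] = 3 * 4 = 12; only b mutates (copy)): a = [3, 7, 8], b = [12, 7, 8], c = [3, 7, 8]
After line 5 (a[0] = 3, c[0] = 3; result = True)

[3, 7, 8]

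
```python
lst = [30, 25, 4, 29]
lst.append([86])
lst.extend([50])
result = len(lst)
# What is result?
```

After line 1: lst = [30, 25, 4, 29]
After line 2 (append adds [86] as single element): lst = [30, 25, 4, 29, [86]]
After line 3 (extend unpacks [50], adds 50): lst = [30, 25, 4, 29, [86], 50]
After line 4: result = len(lst) = 6

6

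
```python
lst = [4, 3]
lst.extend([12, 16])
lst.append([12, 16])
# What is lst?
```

After line 1: lst = [4, 3]
After line 2 (extend unpacks [12, 16]): lst = [4, 3, 12, 16]
After line 3 (append adds [12, 16] as single element): lst = [4, 3, 12, 16, [12, 16]]

[4, 3, 12, 16, [12, 16]]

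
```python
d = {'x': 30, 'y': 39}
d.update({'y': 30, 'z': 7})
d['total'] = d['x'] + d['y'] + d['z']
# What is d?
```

After line 1: d = {'x': 30, 'y': 39}
After line 2 (y overwritten, z added): d = {'x': 30, 'y': 30, 'z': 7}
After line 3 (total = 30 + 30 + 7 = 67): d = {'x': 30, 'y': 30, 'z': 7, 'total': 67}

{'x': 30, 'y': 30, 'z': 7, 'total': 67}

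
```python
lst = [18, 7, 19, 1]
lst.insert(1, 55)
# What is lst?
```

[18, 55, 7, 19, 1]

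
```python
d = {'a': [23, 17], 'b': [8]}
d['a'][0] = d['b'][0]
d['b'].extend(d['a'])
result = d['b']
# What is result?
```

After line 1: d = {'a': [23, 17], 'b': [8]}
After line 2 (a[0] = b[0] = 8): d = {'a': [8, 17], 'b': [8]}
After line 3 (b.extend(a) appends [8, 17]): d = {'a': [8, 17], 'b': [8, 8, 17]}
After line 4: result = d['b'] = [8, 8, 17]

[8, 8, 17]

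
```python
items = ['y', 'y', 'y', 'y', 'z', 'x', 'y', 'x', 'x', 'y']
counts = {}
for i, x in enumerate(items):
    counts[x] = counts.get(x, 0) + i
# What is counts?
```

Initial: counts = {}, items = ['y', 'y', 'y', 'y', 'z', 'x', 'y', 'x', 'x', 'y']
i=0, x='y': counts = {'y': 0}
i=1, x='y': counts = {'y': 1}
i=2, x='y': counts = {'y': 3}
i=3, x='y': counts = {'y': 6}
i=4, x='z': counts = {'y': 6, 'z': 4}
i=5, x='x': counts = {'y': 6, 'z': 4, 'x': 5}
i=6, x='y': counts = {'y': 12, 'z': 4, 'x': 5}
i=7, x='x': counts = {'y': 12, 'z': 4, 'x': 12}
i=8, x='x': counts = {'y': 12, 'z': 4, 'x': 20}
i=9, x='y': counts = {'y': 21, 'z': 4, 'x': 20}

{'y': 21, 'z': 4, 'x': 20}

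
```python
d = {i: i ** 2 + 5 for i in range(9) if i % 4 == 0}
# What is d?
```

{0: 5, 4: 21, 8: 69}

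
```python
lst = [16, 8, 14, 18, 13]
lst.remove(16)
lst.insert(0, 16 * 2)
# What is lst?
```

After line 1: lst = [16, 8, 14, 18, 13]
After line 2 (remove first 16): lst = [8, 14, 18, 13]
After line 3 (insert 32 at index 0): lst = [32, 8, 14, 18, 13]

[32, 8, 14, 18, 13]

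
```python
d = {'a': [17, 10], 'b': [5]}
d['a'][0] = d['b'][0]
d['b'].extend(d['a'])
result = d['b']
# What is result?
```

After line 1: d = {'a': [17, 10], 'b': [5]}
After line 2 (a[0] = b[0] = 5): d = {'a': [5, 10], 'b': [5]}
After line 3 (b.extend(a) appends [5, 10]): d = {'a': [5, 10], 'b': [5, 5, 10]}
After line 4: result = d['b'] = [5, 5, 10]

[5, 5, 10]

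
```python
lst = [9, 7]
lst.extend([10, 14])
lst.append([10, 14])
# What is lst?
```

After line 1: lst = [9, 7]
After line 2 (extend unpacks [10, 14]): lst = [9, 7, 10, 14]
After line 3 (append adds [10, 14] as single element): lst = [9, 7, 10, 14, [10, 14]]

[9, 7, 10, 14, [10, 14]]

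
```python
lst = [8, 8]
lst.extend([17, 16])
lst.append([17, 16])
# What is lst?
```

After line 1: lst = [8, 8]
After line 2 (extend unpacks [17, 16]): lst = [8, 8, 17, 16]
After line 3 (append adds [17, 16] as single element): lst = [8, 8, 17, 16, [17, 16]]

[8, 8, 17, 16, [17, 16]]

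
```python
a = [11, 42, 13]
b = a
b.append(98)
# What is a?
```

After line 1: a = [11, 42, 13]
After line 2 (b = a is an alias, same object): a = [11, 42, 13], b = [11, 42, 13]
After line 3 (b.append mutates the shared list): a = [11, 42, 13, 98], b = [11, 42, 13, 98]

[11, 42, 13, 98]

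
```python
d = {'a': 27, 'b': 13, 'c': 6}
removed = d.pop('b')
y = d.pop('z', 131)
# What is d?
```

After line 1: d = {'a': 27, 'b': 13, 'c': 6}
After line 2 (pop 'b' returns 13): d = {'a': 27, 'c': 6}, removed = 13
After line 3 (pop 'z' missing, returns default 131): d = {'a': 27, 'c': 6}, y = 131

{'a': 27, 'c': 6}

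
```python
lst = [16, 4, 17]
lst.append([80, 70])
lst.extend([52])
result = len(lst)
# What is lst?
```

After line 1: lst = [16, 4, 17]
After line 2 (append adds [80, 70] as single element): lst = [16, 4, 17, [80, 70]]
After line 3 (extend unpacks [52], adds 52): lst = [16, 4, 17, [80, 70], 52]
After line 4: result = len(lst) = 5

[16, 4, 17, [80, 70], 52]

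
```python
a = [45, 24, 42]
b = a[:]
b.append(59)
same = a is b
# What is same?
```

After line 1: a = [45, 24, 42]
After line 2 (b = a[:] is a shallow copy, new object): a = [45, 24, 42], b = [45, 24, 42]
After line 3 (append only mutates b): a = [45, 24, 42], b = [45, 24, 42, 59]
After line 4 (same = a is b; different objects -> False): same = False

False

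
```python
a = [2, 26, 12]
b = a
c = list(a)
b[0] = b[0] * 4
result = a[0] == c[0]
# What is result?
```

After line 1: a = [2, 26, 12]
After line 2 (b = a, alias): a = [2, 26, 12], b = [2, 26, 12]
After line 3 (c = list(a) is a copy, new object): c = [2, 26, 12]
After line 4 (b[0] = 2 * 4 = 8; mutates shared a/b): a = b = [8, 26, 12], c = [2, 26, 12]
After line 5 (a[0] = 8, c[0] = 2; result = False)

False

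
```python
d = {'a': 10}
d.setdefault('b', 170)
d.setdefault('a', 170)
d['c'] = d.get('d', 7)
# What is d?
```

After line 1: d = {'a': 10}
After line 2 (setdefault adds 'b'=170): d = {'a': 10, 'b': 170}
After line 3 (setdefault 'a' no-op, already exists): d = {'a': 10, 'b': 170}
After line 4 (get('d', 7) returns default since 'd' not in d): d = {'a': 10, 'b': 170, 'c': 7}

{'a': 10, 'b': 170, 'c': 7}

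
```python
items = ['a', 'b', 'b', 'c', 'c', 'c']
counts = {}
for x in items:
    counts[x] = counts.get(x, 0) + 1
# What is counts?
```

Initial: counts = {}, items = ['a', 'b', 'b', 'c', 'c', 'c']
See 'a': counts = {'a': 1}
See 'b': counts = {'a': 1, 'b': 1}
See 'b': counts = {'a': 1, 'b': 2}
See 'c': counts = {'a': 1, 'b': 2, 'c': 1}
See 'c': counts = {'a': 1, 'b': 2, 'c': 2}
See 'c': counts = {'a': 1, 'b': 2, 'c': 3}

{'a': 1, 'b': 2, 'c': 3}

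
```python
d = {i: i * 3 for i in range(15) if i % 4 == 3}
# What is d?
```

{3: 9, 7: 21, 11: 33}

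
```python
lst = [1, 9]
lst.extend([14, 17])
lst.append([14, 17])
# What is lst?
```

After line 1: lst = [1, 9]
After line 2 (extend unpacks [14, 17]): lst = [1, 9, 14, 17]
After line 3 (append adds [14, 17] as single element): lst = [1, 9, 14, 17, [14, 17]]

[1, 9, 14, 17, [14, 17]]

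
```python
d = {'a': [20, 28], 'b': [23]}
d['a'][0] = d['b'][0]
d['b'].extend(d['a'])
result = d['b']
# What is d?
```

After line 1: d = {'a': [20, 28], 'b': [23]}
After line 2 (a[0] = b[0] = 23): d = {'a': [23, 28], 'b': [23]}
After line 3 (b.extend(a) appends [23, 28]): d = {'a': [23, 28], 'b': [23, 23, 28]}
After line 4: result = d['b'] = [23, 23, 28]

{'a': [23, 28], 'b': [23, 23, 28]}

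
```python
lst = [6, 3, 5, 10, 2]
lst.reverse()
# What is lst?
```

[2, 10, 5, 3, 6]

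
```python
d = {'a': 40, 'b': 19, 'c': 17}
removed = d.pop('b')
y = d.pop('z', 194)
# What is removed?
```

After line 1: d = {'a': 40, 'b': 19, 'c': 17}
After line 2 (pop 'b' returns 19): d = {'a': 40, 'c': 17}, removed = 19
After line 3 (pop 'z' missing, returns default 194): d = {'a': 40, 'c': 17}, y = 194

19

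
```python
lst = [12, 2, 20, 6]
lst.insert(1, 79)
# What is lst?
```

[12, 79, 2, 20, 6]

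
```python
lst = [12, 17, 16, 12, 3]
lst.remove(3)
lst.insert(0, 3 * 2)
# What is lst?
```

After line 1: lst = [12, 17, 16, 12, 3]
After line 2 (remove first 3): lst = [12, 17, 16, 12]
After line 3 (insert 6 at index 0): lst = [6, 12, 17, 16, 12]

[6, 12, 17, 16, 12]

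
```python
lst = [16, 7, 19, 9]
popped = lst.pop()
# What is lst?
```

[16, 7, 19]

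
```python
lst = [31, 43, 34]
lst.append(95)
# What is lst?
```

[31, 43, 34, 95]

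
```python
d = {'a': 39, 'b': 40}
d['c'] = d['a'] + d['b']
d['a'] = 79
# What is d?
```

After line 1: d = {'a': 39, 'b': 40}
After line 2 (d['c'] = 39 + 40): d = {'a': 39, 'b': 40, 'c': 79}
After line 3: d = {'a': 79, 'b': 40, 'c': 79}

{'a': 79, 'b': 40, 'c': 79}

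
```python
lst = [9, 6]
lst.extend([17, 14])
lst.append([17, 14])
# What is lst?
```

After line 1: lst = [9, 6]
After line 2 (extend unpacks [17, 14]): lst = [9, 6, 17, 14]
After line 3 (append adds [17, 14] as single element): lst = [9, 6, 17, 14, [17, 14]]

[9, 6, 17, 14, [17, 14]]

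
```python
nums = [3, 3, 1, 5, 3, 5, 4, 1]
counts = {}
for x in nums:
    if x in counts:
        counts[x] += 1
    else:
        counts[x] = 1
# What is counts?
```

Initial: counts = {}, nums = [3, 3, 1, 5, 3, 5, 4, 1]
See 3: counts = {3: 1}
See 3: counts = {3: 2}
See 1: counts = {3: 2, 1: 1}
See 5: counts = {3: 2, 1: 1, 5: 1}
See 3: counts = {3: 3, 1: 1, 5: 1}
See 5: counts = {3: 3, 1: 1, 5: 2}
See 4: counts = {3: 3, 1: 1, 5: 2, 4: 1}
See 1: counts = {3: 3, 1: 2, 5: 2, 4: 1}

{3: 3, 1: 2, 5: 2, 4: 1}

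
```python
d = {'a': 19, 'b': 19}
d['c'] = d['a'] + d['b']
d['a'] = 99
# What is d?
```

After line 1: d = {'a': 19, 'b': 19}
After line 2 (d['c'] = 19 + 19): d = {'a': 19, 'b': 19, 'c': 38}
After line 3: d = {'a': 99, 'b': 19, 'c': 38}

{'a': 99, 'b': 19, 'c': 38}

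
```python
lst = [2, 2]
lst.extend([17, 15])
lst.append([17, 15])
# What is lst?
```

After line 1: lst = [2, 2]
After line 2 (extend unpacks [17, 15]): lst = [2, 2, 17, 15]
After line 3 (append adds [17, 15] as single element): lst = [2, 2, 17, 15, [17, 15]]

[2, 2, 17, 15, [17, 15]]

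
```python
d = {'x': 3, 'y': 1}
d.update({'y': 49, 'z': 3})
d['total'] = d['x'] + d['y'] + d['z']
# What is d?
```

After line 1: d = {'x': 3, 'y': 1}
After line 2 (y overwritten, z added): d = {'x': 3, 'y': 49, 'z': 3}
After line 3 (total = 3 + 49 + 3 = 55): d = {'x': 3, 'y': 49, 'z': 3, 'total': 55}

{'x': 3, 'y': 49, 'z': 3, 'total': 55}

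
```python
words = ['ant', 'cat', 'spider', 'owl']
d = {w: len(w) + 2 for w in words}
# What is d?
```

{'ant': 5, 'cat': 5, 'spider': 8, 'owl': 5}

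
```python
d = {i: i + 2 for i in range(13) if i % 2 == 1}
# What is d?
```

{1: 3, 3: 5, 5: 7, 7: 9, 9: 11, 11: 13}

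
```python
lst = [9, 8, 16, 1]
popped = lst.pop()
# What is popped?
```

1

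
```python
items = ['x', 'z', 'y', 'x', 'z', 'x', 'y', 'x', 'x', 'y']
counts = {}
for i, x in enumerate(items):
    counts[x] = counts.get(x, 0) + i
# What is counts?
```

Initial: counts = {}, items = ['x', 'z', 'y', 'x', 'z', 'x', 'y', 'x', 'x', 'y']
i=0, x='x': counts = {'x': 0}
i=1, x='z': counts = {'x': 0, 'z': 1}
i=2, x='y': counts = {'x': 0, 'z': 1, 'y': 2}
i=3, x='x': counts = {'x': 3, 'z': 1, 'y': 2}
i=4, x='z': counts = {'x': 3, 'z': 5, 'y': 2}
i=5, x='x': counts = {'x': 8, 'z': 5, 'y': 2}
i=6, x='y': counts = {'x': 8, 'z': 5, 'y': 8}
i=7, x='x': counts = {'x': 15, 'z': 5, 'y': 8}
i=8, x='x': counts = {'x': 23, 'z': 5, 'y': 8}
i=9, x='y': counts = {'x': 23, 'z': 5, 'y': 17}

{'x': 23, 'z': 5, 'y': 17}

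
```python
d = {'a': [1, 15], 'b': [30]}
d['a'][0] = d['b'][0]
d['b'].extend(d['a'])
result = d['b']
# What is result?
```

After line 1: d = {'a': [1, 15], 'b': [30]}
After line 2 (a[0] = b[0] = 30): d = {'a': [30, 15], 'b': [30]}
After line 3 (b.extend(a) appends [30, 15]): d = {'a': [30, 15], 'b': [30, 30, 15]}
After line 4: result = d['b'] = [30, 30, 15]

[30, 30, 15]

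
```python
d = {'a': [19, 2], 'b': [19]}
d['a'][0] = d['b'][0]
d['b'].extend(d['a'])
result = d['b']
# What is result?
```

After line 1: d = {'a': [19, 2], 'b': [19]}
After line 2 (a[0] = b[0] = 19): d = {'a': [19, 2], 'b': [19]}
After line 3 (b.extend(a) appends [19, 2]): d = {'a': [19, 2], 'b': [19, 19, 2]}
After line 4: result = d['b'] = [19, 19, 2]

[19, 19, 2]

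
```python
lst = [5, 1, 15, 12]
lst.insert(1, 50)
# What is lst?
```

[5, 50, 1, 15, 12]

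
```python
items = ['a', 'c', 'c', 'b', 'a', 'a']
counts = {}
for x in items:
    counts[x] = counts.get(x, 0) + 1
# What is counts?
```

Initial: counts = {}, items = ['a', 'c', 'c', 'b', 'a', 'a']
See 'a': counts = {'a': 1}
See 'c': counts = {'a': 1, 'c': 1}
See 'c': counts = {'a': 1, 'c': 2}
See 'b': counts = {'a': 1, 'c': 2, 'b': 1}
See 'a': counts = {'a': 2, 'c': 2, 'b': 1}
See 'a': counts = {'a': 3, 'c': 2, 'b': 1}

{'a': 3, 'c': 2, 'b': 1}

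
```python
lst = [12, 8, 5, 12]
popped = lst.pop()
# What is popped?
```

12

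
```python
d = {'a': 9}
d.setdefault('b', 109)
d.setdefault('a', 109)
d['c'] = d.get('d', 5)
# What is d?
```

After line 1: d = {'a': 9}
After line 2 (setdefault adds 'b'=109): d = {'a': 9, 'b': 109}
After line 3 (setdefault 'a' no-op, already exists): d = {'a': 9, 'b': 109}
After line 4 (get('d', 5) returns default since 'd' not in d): d = {'a': 9, 'b': 109, 'c': 5}

{'a': 9, 'b': 109, 'c': 5}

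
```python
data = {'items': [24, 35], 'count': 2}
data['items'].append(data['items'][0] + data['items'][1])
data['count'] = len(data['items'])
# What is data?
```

After line 1: data = {'items': [24, 35], 'count': 2}
After line 2 (append 24 + 35 = 59): data = {'items': [24, 35, 59], 'count': 2}
After line 3 (count = len(items) = 3): data = {'items': [24, 35, 59], 'count': 3}

{'items': [24, 35, 59], 'count': 3}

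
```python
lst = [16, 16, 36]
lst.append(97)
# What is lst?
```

[16, 16, 36, 97]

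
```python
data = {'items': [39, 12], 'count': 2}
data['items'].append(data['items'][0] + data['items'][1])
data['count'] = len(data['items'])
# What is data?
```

After line 1: data = {'items': [39, 12], 'count': 2}
After line 2 (append 39 + 12 = 51): data = {'items': [39, 12, 51], 'count': 2}
After line 3 (count = len(items) = 3): data = {'items': [39, 12, 51], 'count': 3}

{'items': [39, 12, 51], 'count': 3}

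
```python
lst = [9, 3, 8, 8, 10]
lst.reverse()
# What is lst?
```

[10, 8, 8, 3, 9]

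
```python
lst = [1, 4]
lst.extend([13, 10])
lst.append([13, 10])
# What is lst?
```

After line 1: lst = [1, 4]
After line 2 (extend unpacks [13, 10]): lst = [1, 4, 13, 10]
After line 3 (append adds [13, 10] as single element): lst = [1, 4, 13, 10, [13, 10]]

[1, 4, 13, 10, [13, 10]]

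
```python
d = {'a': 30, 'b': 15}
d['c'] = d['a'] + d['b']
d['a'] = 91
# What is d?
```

After line 1: d = {'a': 30, 'b': 15}
After line 2 (d['c'] = 30 + 15): d = {'a': 30, 'b': 15, 'c': 45}
After line 3: d = {'a': 91, 'b': 15, 'c': 45}

{'a': 91, 'b': 15, 'c': 45}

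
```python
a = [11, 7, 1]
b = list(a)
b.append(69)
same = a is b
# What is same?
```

After line 1: a = [11, 7, 1]
After line 2 (b = list(a) is a shallow copy, new object): a = [11, 7, 1], b = [11, 7, 1]
After line 3 (append only mutates b): a = [11, 7, 1], b = [11, 7, 1, 69]
After line 4 (same = a is b; different objects -> False): same = False

False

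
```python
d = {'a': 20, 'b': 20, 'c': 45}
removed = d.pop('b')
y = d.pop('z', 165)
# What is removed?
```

After line 1: d = {'a': 20, 'b': 20, 'c': 45}
After line 2 (pop 'b' returns 20): d = {'a': 20, 'c': 45}, removed = 20
After line 3 (pop 'z' missing, returns default 165): d = {'a': 20, 'c': 45}, y = 165

20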